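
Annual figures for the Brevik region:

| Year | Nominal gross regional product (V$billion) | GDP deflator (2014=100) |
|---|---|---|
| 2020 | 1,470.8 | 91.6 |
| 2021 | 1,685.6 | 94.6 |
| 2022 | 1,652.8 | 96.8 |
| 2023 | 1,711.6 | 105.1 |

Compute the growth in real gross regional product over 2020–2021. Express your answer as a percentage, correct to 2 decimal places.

10.97%

Real gross regional product 2020 = 1470.8/0.916 = 1605.68.
Real gross regional product 2021 = 1685.6/0.946 = 1781.82.
Change = 1781.82/1605.68 − 1 = 0.1097.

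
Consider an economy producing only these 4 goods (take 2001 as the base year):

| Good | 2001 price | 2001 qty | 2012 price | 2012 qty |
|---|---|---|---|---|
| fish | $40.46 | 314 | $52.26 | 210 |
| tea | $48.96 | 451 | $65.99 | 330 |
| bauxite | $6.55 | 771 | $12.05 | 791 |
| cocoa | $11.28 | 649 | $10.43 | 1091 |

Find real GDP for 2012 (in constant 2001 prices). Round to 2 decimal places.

$42140.93

Real GDP 2012 = Σ (p_2001 × q_2012) = 40.46·210 + 48.96·330 + 6.55·791 + 11.28·1091 = 42140.93.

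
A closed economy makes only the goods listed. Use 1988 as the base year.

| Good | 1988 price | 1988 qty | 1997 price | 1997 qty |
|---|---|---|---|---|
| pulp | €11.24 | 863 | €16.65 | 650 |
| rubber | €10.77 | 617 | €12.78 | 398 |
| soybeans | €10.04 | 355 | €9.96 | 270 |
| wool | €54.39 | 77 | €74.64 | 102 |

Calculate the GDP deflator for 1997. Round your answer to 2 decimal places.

132.04

Nominal GDP 1997 = 16.65·650 + 12.78·398 + 9.96·270 + 74.64·102 = 26211.42.
Real GDP 1997 (at 1988 prices) = 11.24·650 + 10.77·398 + 10.04·270 + 54.39·102 = 19851.04.
Deflator = Nominal/Real × 100 = 26211.42/19851.04 × 100 = 132.041.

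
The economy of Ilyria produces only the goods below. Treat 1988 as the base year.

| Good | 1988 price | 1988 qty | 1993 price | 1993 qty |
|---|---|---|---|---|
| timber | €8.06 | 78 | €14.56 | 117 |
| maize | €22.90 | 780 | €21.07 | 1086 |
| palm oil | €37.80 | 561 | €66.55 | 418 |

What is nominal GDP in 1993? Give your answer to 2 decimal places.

€52403.44

Nominal GDP 1993 = Σ (p_1993 × q_1993) = 14.56·117 + 21.07·1086 + 66.55·418 = 52403.44.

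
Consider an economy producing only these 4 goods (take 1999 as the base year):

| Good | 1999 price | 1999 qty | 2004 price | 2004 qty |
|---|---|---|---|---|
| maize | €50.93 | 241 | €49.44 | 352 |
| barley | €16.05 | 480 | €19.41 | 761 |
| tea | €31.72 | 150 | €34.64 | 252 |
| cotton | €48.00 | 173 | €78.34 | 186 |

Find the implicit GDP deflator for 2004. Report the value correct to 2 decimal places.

Nominal GDP 2004 = 49.44·352 + 19.41·761 + 34.64·252 + 78.34·186 = 55474.41.
Real GDP 2004 (at 1999 prices) = 50.93·352 + 16.05·761 + 31.72·252 + 48.00·186 = 47062.85.
Deflator = Nominal/Real × 100 = 55474.41/47062.85 × 100 = 117.873.

117.87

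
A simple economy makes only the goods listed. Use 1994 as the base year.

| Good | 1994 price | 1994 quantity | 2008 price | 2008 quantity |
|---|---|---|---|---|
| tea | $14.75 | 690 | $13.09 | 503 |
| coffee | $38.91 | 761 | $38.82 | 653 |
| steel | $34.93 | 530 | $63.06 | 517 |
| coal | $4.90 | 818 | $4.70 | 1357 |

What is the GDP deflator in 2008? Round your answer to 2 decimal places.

Nominal GDP 2008 = 13.09·503 + 38.82·653 + 63.06·517 + 4.70·1357 = 70913.65.
Real GDP 2008 (at 1994 prices) = 14.75·503 + 38.91·653 + 34.93·517 + 4.90·1357 = 57535.59.
Deflator = Nominal/Real × 100 = 70913.65/57535.59 × 100 = 123.252.

123.25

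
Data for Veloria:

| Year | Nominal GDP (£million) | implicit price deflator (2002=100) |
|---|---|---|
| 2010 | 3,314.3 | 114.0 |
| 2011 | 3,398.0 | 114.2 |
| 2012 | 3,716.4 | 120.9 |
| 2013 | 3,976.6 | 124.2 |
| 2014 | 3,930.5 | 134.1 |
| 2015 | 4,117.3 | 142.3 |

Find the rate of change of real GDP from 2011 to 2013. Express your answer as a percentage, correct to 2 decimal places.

7.61%

Real GDP 2011 = 3398.0/1.142 = 2975.48.
Real GDP 2013 = 3976.6/1.242 = 3201.77.
Change = 3201.77/2975.48 − 1 = 0.0761.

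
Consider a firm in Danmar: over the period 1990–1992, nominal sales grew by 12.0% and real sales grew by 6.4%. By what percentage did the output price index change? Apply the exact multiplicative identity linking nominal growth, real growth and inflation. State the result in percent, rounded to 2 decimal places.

(1 + g_nom) = (1 + g_real)(1 + π), so π = 1.1200 / 1.0640 − 1 = 0.05263.

5.26%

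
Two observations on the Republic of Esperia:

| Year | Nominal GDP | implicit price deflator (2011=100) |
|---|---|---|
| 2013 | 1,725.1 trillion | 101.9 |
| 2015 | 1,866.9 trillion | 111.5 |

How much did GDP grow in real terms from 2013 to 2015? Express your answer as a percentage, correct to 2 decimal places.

-1.10%

Real GDP 2013 = 1725.1 / 1.019 = 1692.93.
Real GDP 2015 = 1866.9 / 1.115 = 1674.35.
Real growth = 1674.35 / 1692.93 − 1 = -0.0110.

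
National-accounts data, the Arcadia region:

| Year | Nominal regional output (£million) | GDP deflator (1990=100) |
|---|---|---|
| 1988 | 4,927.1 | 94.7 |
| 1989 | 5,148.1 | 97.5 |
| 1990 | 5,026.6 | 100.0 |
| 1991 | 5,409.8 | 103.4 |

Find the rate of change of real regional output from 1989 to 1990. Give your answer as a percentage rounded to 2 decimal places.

-4.80%

Real regional output 1989 = 5148.1/0.975 = 5280.10.
Real regional output 1990 = 5026.6/1.000 = 5026.60.
Change = 5026.60/5280.10 − 1 = -0.0480.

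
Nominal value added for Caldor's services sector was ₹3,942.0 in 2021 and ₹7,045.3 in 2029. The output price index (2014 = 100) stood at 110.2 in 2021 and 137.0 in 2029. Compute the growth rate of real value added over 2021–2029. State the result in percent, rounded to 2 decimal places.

43.76%

Deflate each year: 2021 → 3942.0/1.102 = 3577.13; 2029 → 7045.3/1.370 = 5142.55.
So real value added changed by 5142.55/3577.13 − 1 = 0.4376, i.e. 43.76%.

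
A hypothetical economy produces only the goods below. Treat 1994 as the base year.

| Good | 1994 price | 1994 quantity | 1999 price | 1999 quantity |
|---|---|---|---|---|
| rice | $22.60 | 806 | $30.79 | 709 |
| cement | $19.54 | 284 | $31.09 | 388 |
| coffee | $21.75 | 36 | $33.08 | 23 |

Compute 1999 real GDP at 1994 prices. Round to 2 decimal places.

$24105.17

Real GDP 1999 = Σ (p_1994 × q_1999) = 22.60·709 + 19.54·388 + 21.75·23 = 24105.17.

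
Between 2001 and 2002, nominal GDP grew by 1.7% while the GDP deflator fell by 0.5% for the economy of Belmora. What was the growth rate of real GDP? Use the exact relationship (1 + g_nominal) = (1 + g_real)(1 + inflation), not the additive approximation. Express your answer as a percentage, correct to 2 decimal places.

2.21%

(1 + g_nom) = (1 + g_real)(1 + π), so g_real = 1.0170 / 0.9950 − 1 = 0.02211.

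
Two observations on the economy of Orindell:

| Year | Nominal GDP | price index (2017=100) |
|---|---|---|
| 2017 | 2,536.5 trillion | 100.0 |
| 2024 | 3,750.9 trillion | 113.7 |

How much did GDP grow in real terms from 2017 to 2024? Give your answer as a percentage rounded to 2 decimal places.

30.06%

Real GDP 2017 = 2536.5 / 1.000 = 2536.50.
Real GDP 2024 = 3750.9 / 1.137 = 3298.94.
Real growth = 3298.94 / 2536.50 − 1 = 0.3006.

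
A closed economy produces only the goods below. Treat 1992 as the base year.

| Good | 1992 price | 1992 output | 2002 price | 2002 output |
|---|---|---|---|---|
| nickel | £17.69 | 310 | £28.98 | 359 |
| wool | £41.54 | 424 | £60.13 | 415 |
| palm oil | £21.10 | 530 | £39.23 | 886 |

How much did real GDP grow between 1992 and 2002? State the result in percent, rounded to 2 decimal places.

Real GDP 1992 = Nominal GDP 1992 = 17.69·310 + 41.54·424 + 21.10·530 = 34279.86.
Real GDP 2002 (at 1992 prices) = 17.69·359 + 41.54·415 + 21.10·886 = 42284.41.
Real growth = 42284.41/34279.86 − 1 = 0.2335.

23.35%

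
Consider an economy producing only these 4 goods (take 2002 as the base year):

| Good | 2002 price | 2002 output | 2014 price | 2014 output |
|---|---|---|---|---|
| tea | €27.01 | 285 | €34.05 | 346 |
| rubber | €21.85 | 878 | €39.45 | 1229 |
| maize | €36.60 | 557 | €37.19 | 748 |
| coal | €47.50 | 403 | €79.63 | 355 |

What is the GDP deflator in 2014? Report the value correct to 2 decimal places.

144.65

Nominal GDP 2014 = 34.05·346 + 39.45·1229 + 37.19·748 + 79.63·355 = 116352.12.
Real GDP 2014 (at 2002 prices) = 27.01·346 + 21.85·1229 + 36.60·748 + 47.50·355 = 80438.41.
Deflator = Nominal/Real × 100 = 116352.12/80438.41 × 100 = 144.647.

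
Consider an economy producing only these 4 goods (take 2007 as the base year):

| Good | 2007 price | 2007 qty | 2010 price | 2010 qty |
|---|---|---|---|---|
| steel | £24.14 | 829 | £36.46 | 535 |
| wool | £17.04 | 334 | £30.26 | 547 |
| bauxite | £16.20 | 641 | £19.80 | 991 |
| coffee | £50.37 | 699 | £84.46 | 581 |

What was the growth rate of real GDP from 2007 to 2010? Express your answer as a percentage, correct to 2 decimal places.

-5.25%

Real GDP 2007 = Nominal GDP 2007 = 24.14·829 + 17.04·334 + 16.20·641 + 50.37·699 = 71296.25.
Real GDP 2010 (at 2007 prices) = 24.14·535 + 17.04·547 + 16.20·991 + 50.37·581 = 67554.95.
Real growth = 67554.95/71296.25 − 1 = -0.0525.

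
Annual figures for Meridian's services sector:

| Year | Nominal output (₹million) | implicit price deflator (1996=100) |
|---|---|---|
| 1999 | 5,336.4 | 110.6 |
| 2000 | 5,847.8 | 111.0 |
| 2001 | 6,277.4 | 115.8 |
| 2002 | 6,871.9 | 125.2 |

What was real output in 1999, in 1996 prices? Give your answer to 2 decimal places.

₹4,824.95 million

Real output 1999 = 5336.4 / 1.106 = 4824.95.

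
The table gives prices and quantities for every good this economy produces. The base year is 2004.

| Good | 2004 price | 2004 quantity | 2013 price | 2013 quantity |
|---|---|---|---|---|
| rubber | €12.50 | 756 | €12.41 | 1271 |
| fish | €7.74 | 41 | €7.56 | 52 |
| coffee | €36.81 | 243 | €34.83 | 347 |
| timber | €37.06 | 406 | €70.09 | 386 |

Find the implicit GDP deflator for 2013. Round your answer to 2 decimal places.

127.53

Nominal GDP 2013 = 12.41·1271 + 7.56·52 + 34.83·347 + 70.09·386 = 55306.98.
Real GDP 2013 (at 2004 prices) = 12.50·1271 + 7.74·52 + 36.81·347 + 37.06·386 = 43368.21.
Deflator = Nominal/Real × 100 = 55306.98/43368.21 × 100 = 127.529.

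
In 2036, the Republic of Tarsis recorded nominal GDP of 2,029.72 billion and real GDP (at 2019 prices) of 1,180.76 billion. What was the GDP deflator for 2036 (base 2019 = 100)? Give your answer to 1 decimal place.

GDP deflator = (Nominal / Real) × 100 = 2029.72 / 1180.76 × 100 = 171.90.

171.9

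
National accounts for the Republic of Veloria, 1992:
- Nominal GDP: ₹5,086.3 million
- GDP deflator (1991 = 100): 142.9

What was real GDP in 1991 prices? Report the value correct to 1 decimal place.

Real GDP = Nominal / (GDP deflator/100) = 5086.3 / 1.429 = 3559.34.

₹3,559.3 million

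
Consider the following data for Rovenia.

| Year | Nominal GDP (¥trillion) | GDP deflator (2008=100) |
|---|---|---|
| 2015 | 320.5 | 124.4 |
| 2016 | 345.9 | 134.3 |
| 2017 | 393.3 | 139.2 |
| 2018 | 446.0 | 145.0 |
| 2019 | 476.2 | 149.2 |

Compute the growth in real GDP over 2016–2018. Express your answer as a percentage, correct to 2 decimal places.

19.42%

Real GDP 2016 = 345.9/1.343 = 257.56.
Real GDP 2018 = 446.0/1.450 = 307.59.
Change = 307.59/257.56 − 1 = 0.1942.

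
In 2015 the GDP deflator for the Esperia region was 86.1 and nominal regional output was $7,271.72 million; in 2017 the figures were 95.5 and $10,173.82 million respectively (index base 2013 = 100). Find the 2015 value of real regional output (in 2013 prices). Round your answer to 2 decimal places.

$8,445.67 million

Real regional output = Nominal / (GDP deflator/100) = 7271.72 / 0.861 = 8445.67.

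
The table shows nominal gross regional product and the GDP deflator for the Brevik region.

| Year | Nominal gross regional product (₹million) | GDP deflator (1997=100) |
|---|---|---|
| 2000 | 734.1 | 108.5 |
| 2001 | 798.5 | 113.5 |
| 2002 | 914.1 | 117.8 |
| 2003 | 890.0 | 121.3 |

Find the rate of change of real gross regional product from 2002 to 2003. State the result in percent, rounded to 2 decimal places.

Real gross regional product 2002 = 914.1/1.178 = 775.98.
Real gross regional product 2003 = 890.0/1.213 = 733.72.
Change = 733.72/775.98 − 1 = -0.0545.

-5.45%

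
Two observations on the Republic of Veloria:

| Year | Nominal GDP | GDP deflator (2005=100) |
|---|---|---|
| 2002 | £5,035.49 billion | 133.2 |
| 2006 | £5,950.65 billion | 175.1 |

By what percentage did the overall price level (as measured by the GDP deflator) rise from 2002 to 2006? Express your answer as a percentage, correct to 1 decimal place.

31.5%

Price-level change = 175.1 / 133.2 − 1 = 0.3146.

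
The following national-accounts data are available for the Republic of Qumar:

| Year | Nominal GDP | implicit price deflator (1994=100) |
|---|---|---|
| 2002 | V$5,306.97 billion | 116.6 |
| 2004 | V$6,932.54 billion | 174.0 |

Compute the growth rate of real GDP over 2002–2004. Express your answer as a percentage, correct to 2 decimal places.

Deflate each year: 2002 → 5306.97/1.166 = 4551.43; 2004 → 6932.54/1.740 = 3984.22.
So real GDP changed by 3984.22/4551.43 − 1 = -0.1246, i.e. -12.46%.

-12.46%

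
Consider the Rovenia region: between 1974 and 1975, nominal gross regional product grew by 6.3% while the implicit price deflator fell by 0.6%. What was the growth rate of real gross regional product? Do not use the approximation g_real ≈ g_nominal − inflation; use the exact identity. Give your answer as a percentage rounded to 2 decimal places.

(1 + g_nom) = (1 + g_real)(1 + π), so g_real = 1.0630 / 0.9940 − 1 = 0.06942.

6.94%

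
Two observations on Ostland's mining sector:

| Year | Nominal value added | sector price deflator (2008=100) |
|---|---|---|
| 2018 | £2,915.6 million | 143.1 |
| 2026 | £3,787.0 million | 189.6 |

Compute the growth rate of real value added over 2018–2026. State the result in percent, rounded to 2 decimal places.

-1.97%

Real value added 2018 = 2915.6 / 1.431 = 2037.46.
Real value added 2026 = 3787.0 / 1.896 = 1997.36.
Real growth = 1997.36 / 2037.46 − 1 = -0.0197.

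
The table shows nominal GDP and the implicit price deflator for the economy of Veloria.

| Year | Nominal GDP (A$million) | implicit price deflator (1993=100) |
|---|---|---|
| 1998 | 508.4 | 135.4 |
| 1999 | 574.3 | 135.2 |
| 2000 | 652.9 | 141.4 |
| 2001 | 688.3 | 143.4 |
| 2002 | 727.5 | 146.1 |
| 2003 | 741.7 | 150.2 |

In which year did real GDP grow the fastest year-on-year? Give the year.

1999: real = 574.3/1.352 = 424.78; growth vs 1998 (375.48) = 13.13%.
2000: real = 652.9/1.414 = 461.74; growth vs 1999 (424.78) = 8.70%.
2001: real = 688.3/1.434 = 479.99; growth vs 2000 (461.74) = 3.95%.
2002: real = 727.5/1.461 = 497.95; growth vs 2001 (479.99) = 3.74%.
2003: real = 741.7/1.502 = 493.81; growth vs 2002 (497.95) = -0.83%.

1999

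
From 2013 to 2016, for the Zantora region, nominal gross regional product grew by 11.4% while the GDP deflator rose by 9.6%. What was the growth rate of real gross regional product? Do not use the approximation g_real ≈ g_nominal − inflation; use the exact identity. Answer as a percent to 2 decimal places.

1.64%

(1 + g_nom) = (1 + g_real)(1 + π), so g_real = 1.1140 / 1.0960 − 1 = 0.01642.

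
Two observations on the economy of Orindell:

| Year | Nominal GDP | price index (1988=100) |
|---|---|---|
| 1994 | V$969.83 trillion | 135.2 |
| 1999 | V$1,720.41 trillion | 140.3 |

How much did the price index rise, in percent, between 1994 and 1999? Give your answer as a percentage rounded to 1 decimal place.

Price-level change = 140.3 / 135.2 − 1 = 0.0377.

3.8%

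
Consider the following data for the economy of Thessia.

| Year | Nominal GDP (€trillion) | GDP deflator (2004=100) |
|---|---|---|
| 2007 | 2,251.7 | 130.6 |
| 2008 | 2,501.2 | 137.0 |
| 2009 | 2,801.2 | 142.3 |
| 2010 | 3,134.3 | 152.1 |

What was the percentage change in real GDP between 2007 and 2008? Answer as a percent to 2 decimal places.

Real GDP 2007 = 2251.7/1.306 = 1724.12.
Real GDP 2008 = 2501.2/1.370 = 1825.69.
Change = 1825.69/1724.12 − 1 = 0.0589.

5.89%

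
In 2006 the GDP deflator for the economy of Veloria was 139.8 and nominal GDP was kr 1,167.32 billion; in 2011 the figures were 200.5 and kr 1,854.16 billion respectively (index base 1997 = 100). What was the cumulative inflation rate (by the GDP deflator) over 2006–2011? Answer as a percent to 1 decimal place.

43.4%

Price-level change = 200.5 / 139.8 − 1 = 0.4342.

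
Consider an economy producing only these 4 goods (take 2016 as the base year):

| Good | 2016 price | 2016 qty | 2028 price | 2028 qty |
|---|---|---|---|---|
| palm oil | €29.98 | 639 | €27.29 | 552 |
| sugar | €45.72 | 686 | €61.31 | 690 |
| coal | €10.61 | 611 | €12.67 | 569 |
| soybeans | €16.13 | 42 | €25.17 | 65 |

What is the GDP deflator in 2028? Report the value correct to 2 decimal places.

Nominal GDP 2028 = 27.29·552 + 61.31·690 + 12.67·569 + 25.17·65 = 66213.26.
Real GDP 2028 (at 2016 prices) = 29.98·552 + 45.72·690 + 10.61·569 + 16.13·65 = 55181.30.
Deflator = Nominal/Real × 100 = 66213.26/55181.30 × 100 = 119.992.

119.99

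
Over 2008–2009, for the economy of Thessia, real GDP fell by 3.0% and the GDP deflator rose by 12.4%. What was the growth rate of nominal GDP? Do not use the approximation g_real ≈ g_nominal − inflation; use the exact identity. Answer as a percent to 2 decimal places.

(1 + g_nom) = (1 + g_real)(1 + π) = 0.9700 × 1.1240 = 1.09028.

9.03%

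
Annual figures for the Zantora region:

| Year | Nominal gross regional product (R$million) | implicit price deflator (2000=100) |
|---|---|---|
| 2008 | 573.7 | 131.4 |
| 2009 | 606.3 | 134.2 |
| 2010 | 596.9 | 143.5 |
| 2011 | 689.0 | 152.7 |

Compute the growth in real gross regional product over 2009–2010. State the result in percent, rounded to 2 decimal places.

Real gross regional product 2009 = 606.3/1.342 = 451.79.
Real gross regional product 2010 = 596.9/1.435 = 415.96.
Change = 415.96/451.79 − 1 = -0.0793.

-7.93%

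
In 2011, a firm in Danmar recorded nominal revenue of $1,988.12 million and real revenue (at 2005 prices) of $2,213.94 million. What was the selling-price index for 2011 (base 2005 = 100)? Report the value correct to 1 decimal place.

89.8

selling-price index = (Nominal / Real) × 100 = 1988.12 / 2213.94 × 100 = 89.80.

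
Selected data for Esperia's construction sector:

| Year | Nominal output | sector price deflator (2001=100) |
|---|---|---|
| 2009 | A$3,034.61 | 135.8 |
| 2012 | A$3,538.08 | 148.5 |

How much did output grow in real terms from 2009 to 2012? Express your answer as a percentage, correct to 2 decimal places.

6.62%

Real output 2009 = 3034.61 / 1.358 = 2234.62.
Real output 2012 = 3538.08 / 1.485 = 2382.55.
Real growth = 2382.55 / 2234.62 − 1 = 0.0662.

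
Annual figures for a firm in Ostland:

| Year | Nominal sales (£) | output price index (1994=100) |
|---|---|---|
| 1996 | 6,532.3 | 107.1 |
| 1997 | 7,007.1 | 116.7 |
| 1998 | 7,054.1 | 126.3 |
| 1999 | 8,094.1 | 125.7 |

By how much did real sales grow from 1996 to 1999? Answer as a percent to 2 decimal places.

Real sales 1996 = 6532.3/1.071 = 6099.25.
Real sales 1999 = 8094.1/1.257 = 6439.22.
Change = 6439.22/6099.25 − 1 = 0.0557.

5.57%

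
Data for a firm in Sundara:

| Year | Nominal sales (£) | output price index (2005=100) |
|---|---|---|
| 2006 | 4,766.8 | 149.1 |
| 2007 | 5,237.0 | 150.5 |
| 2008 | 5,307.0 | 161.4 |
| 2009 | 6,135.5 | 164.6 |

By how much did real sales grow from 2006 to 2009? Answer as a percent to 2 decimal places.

16.59%

Real sales 2006 = 4766.8/1.491 = 3197.05.
Real sales 2009 = 6135.5/1.646 = 3727.52.
Change = 3727.52/3197.05 − 1 = 0.1659.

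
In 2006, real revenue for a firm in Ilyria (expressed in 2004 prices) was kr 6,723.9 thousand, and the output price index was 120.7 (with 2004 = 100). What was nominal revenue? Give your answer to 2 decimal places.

kr 8,115.75 thousand

Nominal revenue = Real × (output price index/100) = 6723.9 × 1.207 = 8115.75.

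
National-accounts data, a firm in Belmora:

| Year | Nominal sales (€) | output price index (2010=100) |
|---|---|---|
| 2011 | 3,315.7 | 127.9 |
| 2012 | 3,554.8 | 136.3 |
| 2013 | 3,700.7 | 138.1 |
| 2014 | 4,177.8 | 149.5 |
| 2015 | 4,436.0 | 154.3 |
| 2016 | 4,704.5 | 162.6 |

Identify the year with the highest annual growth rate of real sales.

2014

2012: real = 3554.8/1.363 = 2608.07; growth vs 2011 (2592.42) = 0.60%.
2013: real = 3700.7/1.381 = 2679.72; growth vs 2012 (2608.07) = 2.75%.
2014: real = 4177.8/1.495 = 2794.52; growth vs 2013 (2679.72) = 4.28%.
2015: real = 4436.0/1.543 = 2874.92; growth vs 2014 (2794.52) = 2.88%.
2016: real = 4704.5/1.626 = 2893.30; growth vs 2015 (2874.92) = 0.64%.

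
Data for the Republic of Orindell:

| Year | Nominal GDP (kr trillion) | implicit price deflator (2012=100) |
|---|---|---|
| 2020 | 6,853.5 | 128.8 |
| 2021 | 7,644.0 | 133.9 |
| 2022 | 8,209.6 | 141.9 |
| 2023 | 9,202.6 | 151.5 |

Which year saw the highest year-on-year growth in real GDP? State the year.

2021

2021: real = 7644.0/1.339 = 5708.74; growth vs 2020 (5321.04) = 7.29%.
2022: real = 8209.6/1.419 = 5785.48; growth vs 2021 (5708.74) = 1.34%.
2023: real = 9202.6/1.515 = 6074.32; growth vs 2022 (5785.48) = 4.99%.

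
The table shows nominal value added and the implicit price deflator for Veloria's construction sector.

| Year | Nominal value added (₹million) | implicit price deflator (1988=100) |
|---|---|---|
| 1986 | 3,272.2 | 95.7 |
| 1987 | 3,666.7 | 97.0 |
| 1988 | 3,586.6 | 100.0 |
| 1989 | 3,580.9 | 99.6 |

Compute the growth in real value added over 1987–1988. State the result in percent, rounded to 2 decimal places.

-5.12%

Real value added 1987 = 3666.7/0.970 = 3780.10.
Real value added 1988 = 3586.6/1.000 = 3586.60.
Change = 3586.60/3780.10 − 1 = -0.0512.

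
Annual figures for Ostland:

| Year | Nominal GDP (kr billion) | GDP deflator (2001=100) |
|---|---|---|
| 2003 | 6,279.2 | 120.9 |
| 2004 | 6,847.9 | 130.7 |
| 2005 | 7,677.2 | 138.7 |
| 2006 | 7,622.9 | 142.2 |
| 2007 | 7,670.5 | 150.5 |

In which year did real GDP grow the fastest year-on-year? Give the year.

2004: real = 6847.9/1.307 = 5239.40; growth vs 2003 (5193.71) = 0.88%.
2005: real = 7677.2/1.387 = 5535.11; growth vs 2004 (5239.40) = 5.64%.
2006: real = 7622.9/1.422 = 5360.69; growth vs 2005 (5535.11) = -3.15%.
2007: real = 7670.5/1.505 = 5096.68; growth vs 2006 (5360.69) = -4.92%.

2005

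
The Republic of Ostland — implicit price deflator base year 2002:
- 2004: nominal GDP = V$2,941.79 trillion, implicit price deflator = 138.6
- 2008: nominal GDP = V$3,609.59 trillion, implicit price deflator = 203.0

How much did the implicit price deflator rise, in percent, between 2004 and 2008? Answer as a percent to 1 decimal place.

Price-level change = 203.0 / 138.6 − 1 = 0.4646.

46.5%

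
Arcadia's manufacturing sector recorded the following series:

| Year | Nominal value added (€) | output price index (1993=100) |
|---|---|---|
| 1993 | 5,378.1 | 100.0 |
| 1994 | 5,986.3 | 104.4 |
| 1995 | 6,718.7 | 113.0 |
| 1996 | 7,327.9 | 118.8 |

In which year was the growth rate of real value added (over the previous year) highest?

1994

1994: real = 5986.3/1.044 = 5734.00; growth vs 1993 (5378.10) = 6.62%.
1995: real = 6718.7/1.130 = 5945.75; growth vs 1994 (5734.00) = 3.69%.
1996: real = 7327.9/1.188 = 6168.27; growth vs 1995 (5945.75) = 3.74%.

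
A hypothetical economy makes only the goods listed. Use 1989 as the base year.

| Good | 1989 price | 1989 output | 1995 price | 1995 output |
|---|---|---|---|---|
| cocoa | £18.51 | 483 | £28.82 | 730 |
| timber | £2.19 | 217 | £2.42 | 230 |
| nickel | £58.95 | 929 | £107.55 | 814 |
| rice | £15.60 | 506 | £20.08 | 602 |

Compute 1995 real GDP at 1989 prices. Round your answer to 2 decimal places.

£71392.50

Real GDP 1995 = Σ (p_1989 × q_1995) = 18.51·730 + 2.19·230 + 58.95·814 + 15.60·602 = 71392.50.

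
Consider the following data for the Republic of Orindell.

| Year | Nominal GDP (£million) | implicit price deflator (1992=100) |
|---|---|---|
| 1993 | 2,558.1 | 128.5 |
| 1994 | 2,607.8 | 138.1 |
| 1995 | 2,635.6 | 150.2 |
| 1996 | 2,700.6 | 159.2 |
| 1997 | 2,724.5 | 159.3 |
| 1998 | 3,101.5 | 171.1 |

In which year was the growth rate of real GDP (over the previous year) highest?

1994: real = 2607.8/1.381 = 1888.34; growth vs 1993 (1990.74) = -5.14%.
1995: real = 2635.6/1.502 = 1754.73; growth vs 1994 (1888.34) = -7.08%.
1996: real = 2700.6/1.592 = 1696.36; growth vs 1995 (1754.73) = -3.33%.
1997: real = 2724.5/1.593 = 1710.30; growth vs 1996 (1696.36) = 0.82%.
1998: real = 3101.5/1.711 = 1812.68; growth vs 1997 (1710.30) = 5.99%.

1998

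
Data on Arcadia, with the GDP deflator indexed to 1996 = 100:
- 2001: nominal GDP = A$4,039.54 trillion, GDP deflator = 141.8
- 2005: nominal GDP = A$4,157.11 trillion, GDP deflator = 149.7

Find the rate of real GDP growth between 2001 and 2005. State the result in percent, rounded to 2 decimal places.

-2.52%

Deflate each year: 2001 → 4039.54/1.418 = 2848.76; 2005 → 4157.11/1.497 = 2776.96.
So real GDP changed by 2776.96/2848.76 − 1 = -0.0252, i.e. -2.52%.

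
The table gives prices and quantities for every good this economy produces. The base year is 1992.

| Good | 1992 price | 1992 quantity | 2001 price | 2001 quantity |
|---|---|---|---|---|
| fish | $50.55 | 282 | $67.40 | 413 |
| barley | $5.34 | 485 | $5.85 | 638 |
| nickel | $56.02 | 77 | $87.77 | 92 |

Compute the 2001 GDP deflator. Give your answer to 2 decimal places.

134.67

Nominal GDP 2001 = 67.40·413 + 5.85·638 + 87.77·92 = 39643.34.
Real GDP 2001 (at 1992 prices) = 50.55·413 + 5.34·638 + 56.02·92 = 29437.91.
Deflator = Nominal/Real × 100 = 39643.34/29437.91 × 100 = 134.668.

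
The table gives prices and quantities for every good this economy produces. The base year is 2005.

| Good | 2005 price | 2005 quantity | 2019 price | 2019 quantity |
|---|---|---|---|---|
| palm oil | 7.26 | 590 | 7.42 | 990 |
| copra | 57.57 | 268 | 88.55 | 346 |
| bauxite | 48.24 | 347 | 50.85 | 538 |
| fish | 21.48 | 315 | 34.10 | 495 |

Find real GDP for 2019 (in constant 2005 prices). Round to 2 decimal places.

Real GDP 2019 = Σ (p_2005 × q_2019) = 7.26·990 + 57.57·346 + 48.24·538 + 21.48·495 = 63692.34.

63692.34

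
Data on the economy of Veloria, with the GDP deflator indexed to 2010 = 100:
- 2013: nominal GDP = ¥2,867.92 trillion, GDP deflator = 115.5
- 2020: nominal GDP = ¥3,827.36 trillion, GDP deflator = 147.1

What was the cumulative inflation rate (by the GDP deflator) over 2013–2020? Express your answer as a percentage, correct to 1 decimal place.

27.4%

Price-level change = 147.1 / 115.5 − 1 = 0.2736.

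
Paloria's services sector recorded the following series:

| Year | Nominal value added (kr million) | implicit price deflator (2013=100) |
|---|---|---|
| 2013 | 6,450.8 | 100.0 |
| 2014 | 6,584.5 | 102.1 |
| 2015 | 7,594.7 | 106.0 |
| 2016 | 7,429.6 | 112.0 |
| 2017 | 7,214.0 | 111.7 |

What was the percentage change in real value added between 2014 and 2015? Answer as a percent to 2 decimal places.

11.10%

Real value added 2014 = 6584.5/1.021 = 6449.07.
Real value added 2015 = 7594.7/1.060 = 7164.81.
Change = 7164.81/6449.07 − 1 = 0.1110.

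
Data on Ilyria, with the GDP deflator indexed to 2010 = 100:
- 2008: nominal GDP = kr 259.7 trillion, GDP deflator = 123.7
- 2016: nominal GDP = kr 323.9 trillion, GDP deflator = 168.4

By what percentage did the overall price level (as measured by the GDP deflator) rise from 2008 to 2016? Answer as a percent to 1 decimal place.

Price-level change = 168.4 / 123.7 − 1 = 0.3614.

36.1%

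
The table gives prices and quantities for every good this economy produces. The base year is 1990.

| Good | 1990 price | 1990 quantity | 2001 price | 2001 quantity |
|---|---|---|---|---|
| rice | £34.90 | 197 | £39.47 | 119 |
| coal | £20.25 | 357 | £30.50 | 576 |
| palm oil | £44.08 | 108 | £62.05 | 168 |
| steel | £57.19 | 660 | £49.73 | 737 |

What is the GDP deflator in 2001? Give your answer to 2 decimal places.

Nominal GDP 2001 = 39.47·119 + 30.50·576 + 62.05·168 + 49.73·737 = 69340.34.
Real GDP 2001 (at 1990 prices) = 34.90·119 + 20.25·576 + 44.08·168 + 57.19·737 = 65371.57.
Deflator = Nominal/Real × 100 = 69340.34/65371.57 × 100 = 106.071.

106.07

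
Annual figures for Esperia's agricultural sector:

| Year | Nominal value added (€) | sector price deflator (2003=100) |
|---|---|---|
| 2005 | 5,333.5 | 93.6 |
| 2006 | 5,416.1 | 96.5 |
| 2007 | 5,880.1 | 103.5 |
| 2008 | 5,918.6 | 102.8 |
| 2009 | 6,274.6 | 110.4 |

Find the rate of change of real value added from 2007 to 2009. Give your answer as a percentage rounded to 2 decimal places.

Real value added 2007 = 5880.1/1.035 = 5681.26.
Real value added 2009 = 6274.6/1.104 = 5683.51.
Change = 5683.51/5681.26 − 1 = 0.0004.

0.04%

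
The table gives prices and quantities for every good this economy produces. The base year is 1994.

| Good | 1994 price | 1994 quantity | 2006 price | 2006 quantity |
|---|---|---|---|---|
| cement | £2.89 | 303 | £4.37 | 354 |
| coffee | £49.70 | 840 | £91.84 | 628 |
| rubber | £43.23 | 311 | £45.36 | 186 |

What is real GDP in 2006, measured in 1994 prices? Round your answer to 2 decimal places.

Real GDP 2006 = Σ (p_1994 × q_2006) = 2.89·354 + 49.70·628 + 43.23·186 = 40275.44.

£40275.44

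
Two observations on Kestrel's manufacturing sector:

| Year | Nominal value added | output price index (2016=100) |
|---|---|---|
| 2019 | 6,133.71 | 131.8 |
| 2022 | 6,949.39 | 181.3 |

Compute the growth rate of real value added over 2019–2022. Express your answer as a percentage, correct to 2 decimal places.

-17.64%

Real value added 2019 = 6133.71 / 1.318 = 4653.80.
Real value added 2022 = 6949.39 / 1.813 = 3833.09.
Real growth = 3833.09 / 4653.80 − 1 = -0.1764.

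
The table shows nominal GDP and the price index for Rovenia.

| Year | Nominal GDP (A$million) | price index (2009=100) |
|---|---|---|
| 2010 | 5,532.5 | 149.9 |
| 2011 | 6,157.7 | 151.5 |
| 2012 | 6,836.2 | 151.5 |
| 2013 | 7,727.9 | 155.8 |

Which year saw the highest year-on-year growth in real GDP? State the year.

2011: real = 6157.7/1.515 = 4064.49; growth vs 2010 (3690.79) = 10.13%.
2012: real = 6836.2/1.515 = 4512.34; growth vs 2011 (4064.49) = 11.02%.
2013: real = 7727.9/1.558 = 4960.14; growth vs 2012 (4512.34) = 9.92%.

2012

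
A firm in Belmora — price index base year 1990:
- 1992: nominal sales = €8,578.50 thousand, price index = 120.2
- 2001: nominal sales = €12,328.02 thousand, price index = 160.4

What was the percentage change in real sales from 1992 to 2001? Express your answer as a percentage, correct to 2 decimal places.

Real sales 1992 = 8578.50 / 1.202 = 7136.86.
Real sales 2001 = 12328.02 / 1.604 = 7685.80.
Real growth = 7685.80 / 7136.86 − 1 = 0.0769.

7.69%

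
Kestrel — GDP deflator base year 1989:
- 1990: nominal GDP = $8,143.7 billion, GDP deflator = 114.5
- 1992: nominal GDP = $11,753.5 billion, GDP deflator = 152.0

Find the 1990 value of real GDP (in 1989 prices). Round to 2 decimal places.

Real GDP = Nominal / (GDP deflator/100) = 8143.7 / 1.145 = 7112.40.

$7,112.40 billion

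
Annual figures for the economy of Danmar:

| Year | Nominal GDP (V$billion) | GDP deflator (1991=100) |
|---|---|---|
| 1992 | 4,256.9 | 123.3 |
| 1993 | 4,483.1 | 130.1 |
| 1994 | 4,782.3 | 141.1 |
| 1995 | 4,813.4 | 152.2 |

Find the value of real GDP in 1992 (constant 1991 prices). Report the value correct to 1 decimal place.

Real GDP 1992 = 4256.9 / 1.233 = 3452.47.

V$3,452.5 billion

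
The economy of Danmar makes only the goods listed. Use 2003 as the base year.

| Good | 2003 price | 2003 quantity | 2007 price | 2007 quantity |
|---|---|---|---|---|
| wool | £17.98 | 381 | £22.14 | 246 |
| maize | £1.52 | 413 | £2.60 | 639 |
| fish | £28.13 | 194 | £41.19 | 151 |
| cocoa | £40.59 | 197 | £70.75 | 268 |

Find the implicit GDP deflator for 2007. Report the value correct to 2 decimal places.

157.35

Nominal GDP 2007 = 22.14·246 + 2.60·639 + 41.19·151 + 70.75·268 = 32288.53.
Real GDP 2007 (at 2003 prices) = 17.98·246 + 1.52·639 + 28.13·151 + 40.59·268 = 20520.11.
Deflator = Nominal/Real × 100 = 32288.53/20520.11 × 100 = 157.351.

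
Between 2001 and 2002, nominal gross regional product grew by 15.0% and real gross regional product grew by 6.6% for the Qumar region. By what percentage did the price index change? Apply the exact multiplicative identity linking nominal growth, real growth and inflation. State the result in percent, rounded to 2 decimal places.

7.88%

(1 + g_nom) = (1 + g_real)(1 + π), so π = 1.1500 / 1.0660 − 1 = 0.07880.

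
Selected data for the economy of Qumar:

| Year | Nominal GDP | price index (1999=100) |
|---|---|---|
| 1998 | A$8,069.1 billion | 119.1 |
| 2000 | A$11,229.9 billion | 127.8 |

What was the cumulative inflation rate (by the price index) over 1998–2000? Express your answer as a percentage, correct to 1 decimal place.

Price-level change = 127.8 / 119.1 − 1 = 0.0730.

7.3%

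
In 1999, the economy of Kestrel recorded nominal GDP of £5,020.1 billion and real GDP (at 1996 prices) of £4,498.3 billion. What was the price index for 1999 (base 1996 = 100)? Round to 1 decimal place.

111.6

price index = (Nominal / Real) × 100 = 5020.1 / 4498.3 × 100 = 111.60.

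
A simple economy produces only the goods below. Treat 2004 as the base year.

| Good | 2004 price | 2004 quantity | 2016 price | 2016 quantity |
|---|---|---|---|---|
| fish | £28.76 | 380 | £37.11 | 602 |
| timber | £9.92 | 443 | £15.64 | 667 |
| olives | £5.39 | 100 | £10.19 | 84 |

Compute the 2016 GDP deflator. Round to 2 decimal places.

137.92

Nominal GDP 2016 = 37.11·602 + 15.64·667 + 10.19·84 = 33628.06.
Real GDP 2016 (at 2004 prices) = 28.76·602 + 9.92·667 + 5.39·84 = 24382.92.
Deflator = Nominal/Real × 100 = 33628.06/24382.92 × 100 = 137.916.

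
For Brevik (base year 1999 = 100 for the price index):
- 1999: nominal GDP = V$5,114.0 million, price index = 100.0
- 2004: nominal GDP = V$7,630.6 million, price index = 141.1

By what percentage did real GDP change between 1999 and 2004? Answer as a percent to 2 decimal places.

Deflate each year: 1999 → 5114.0/1.000 = 5114.00; 2004 → 7630.6/1.411 = 5407.94.
So real GDP changed by 5407.94/5114.00 − 1 = 0.0575, i.e. 5.75%.

5.75%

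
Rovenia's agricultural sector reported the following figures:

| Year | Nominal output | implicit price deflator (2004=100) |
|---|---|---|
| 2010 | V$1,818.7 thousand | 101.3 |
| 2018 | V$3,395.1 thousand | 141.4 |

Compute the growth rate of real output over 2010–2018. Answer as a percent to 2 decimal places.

33.74%

Deflate each year: 2010 → 1818.7/1.013 = 1795.36; 2018 → 3395.1/1.414 = 2401.06.
So real output changed by 2401.06/1795.36 − 1 = 0.3374, i.e. 33.74%.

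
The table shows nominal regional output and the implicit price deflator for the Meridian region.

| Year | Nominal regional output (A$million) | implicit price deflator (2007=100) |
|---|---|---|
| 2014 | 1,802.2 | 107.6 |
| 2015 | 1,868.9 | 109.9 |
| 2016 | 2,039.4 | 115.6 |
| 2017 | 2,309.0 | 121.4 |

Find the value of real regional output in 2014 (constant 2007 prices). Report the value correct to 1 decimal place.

Real regional output 2014 = 1802.2 / 1.076 = 1674.91.

A$1,674.9 million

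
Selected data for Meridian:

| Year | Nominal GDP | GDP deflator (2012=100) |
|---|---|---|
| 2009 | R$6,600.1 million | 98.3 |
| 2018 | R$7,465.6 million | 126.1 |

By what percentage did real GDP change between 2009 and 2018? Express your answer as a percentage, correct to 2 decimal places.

-11.82%

Deflate each year: 2009 → 6600.1/0.983 = 6714.24; 2018 → 7465.6/1.261 = 5920.38.
So real GDP changed by 5920.38/6714.24 − 1 = -0.1182, i.e. -11.82%.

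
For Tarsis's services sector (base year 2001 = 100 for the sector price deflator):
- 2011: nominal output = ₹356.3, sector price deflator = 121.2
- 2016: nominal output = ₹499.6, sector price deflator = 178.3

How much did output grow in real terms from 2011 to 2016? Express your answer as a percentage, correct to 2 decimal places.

Deflate each year: 2011 → 356.3/1.212 = 293.98; 2016 → 499.6/1.783 = 280.20.
So real output changed by 280.20/293.98 − 1 = -0.0469, i.e. -4.69%.

-4.69%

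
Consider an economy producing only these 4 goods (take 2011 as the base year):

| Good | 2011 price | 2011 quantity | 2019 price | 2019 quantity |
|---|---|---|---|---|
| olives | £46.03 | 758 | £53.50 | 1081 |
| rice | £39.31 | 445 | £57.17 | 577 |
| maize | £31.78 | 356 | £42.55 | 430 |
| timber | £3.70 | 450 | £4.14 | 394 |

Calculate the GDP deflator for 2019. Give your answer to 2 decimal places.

126.48

Nominal GDP 2019 = 53.50·1081 + 57.17·577 + 42.55·430 + 4.14·394 = 110748.25.
Real GDP 2019 (at 2011 prices) = 46.03·1081 + 39.31·577 + 31.78·430 + 3.70·394 = 87563.50.
Deflator = Nominal/Real × 100 = 110748.25/87563.50 × 100 = 126.478.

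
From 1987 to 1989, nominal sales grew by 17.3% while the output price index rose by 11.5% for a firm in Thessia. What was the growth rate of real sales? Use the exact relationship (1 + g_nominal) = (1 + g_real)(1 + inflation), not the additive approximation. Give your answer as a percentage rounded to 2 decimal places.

5.20%

(1 + g_nom) = (1 + g_real)(1 + π), so g_real = 1.1730 / 1.1150 − 1 = 0.05202.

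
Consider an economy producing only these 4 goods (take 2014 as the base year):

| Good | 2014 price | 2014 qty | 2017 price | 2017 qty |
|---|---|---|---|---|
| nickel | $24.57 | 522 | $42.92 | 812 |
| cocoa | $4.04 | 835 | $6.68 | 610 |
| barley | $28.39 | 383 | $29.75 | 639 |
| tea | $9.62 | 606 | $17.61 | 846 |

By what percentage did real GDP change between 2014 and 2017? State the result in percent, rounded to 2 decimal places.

Real GDP 2014 = Nominal GDP 2014 = 24.57·522 + 4.04·835 + 28.39·383 + 9.62·606 = 32902.03.
Real GDP 2017 (at 2014 prices) = 24.57·812 + 4.04·610 + 28.39·639 + 9.62·846 = 48694.97.
Real growth = 48694.97/32902.03 − 1 = 0.4800.

48.00%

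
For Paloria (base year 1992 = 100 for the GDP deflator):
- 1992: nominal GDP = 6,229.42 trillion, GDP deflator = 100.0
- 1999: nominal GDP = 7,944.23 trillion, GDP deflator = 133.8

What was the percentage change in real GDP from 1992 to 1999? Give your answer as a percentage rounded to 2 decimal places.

Deflate each year: 1992 → 6229.42/1.000 = 6229.42; 1999 → 7944.23/1.338 = 5937.39.
So real GDP changed by 5937.39/6229.42 − 1 = -0.0469, i.e. -4.69%.

-4.69%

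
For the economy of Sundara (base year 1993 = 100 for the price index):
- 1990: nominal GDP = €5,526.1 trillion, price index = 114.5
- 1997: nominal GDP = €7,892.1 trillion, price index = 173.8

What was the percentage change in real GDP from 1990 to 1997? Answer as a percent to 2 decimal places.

-5.91%

Real GDP 1990 = 5526.1 / 1.145 = 4826.29.
Real GDP 1997 = 7892.1 / 1.738 = 4540.91.
Real growth = 4540.91 / 4826.29 − 1 = -0.0591.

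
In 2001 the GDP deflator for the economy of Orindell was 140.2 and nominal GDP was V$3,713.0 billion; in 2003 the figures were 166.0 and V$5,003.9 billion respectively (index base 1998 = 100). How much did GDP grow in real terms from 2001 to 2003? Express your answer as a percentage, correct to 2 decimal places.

Real GDP 2001 = 3713.0 / 1.402 = 2648.36.
Real GDP 2003 = 5003.9 / 1.660 = 3014.40.
Real growth = 3014.40 / 2648.36 − 1 = 0.1382.

13.82%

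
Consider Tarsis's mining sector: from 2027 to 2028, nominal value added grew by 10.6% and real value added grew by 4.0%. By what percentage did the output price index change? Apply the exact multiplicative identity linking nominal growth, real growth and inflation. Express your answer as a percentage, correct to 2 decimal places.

(1 + g_nom) = (1 + g_real)(1 + π), so π = 1.1060 / 1.0400 − 1 = 0.06346.

6.35%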